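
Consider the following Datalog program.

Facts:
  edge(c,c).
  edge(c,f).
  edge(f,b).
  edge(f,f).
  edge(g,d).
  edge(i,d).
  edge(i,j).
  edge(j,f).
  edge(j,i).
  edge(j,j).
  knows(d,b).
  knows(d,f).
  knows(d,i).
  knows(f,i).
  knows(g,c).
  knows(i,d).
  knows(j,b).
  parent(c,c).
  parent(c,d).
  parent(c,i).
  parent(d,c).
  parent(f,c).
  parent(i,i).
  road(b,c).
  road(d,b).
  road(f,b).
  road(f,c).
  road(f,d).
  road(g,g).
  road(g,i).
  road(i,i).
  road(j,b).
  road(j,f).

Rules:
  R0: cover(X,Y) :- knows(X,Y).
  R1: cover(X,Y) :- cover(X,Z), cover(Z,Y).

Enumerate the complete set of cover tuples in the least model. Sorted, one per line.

cover(d,b)
cover(d,d)
cover(d,f)
cover(d,i)
cover(f,b)
cover(f,d)
cover(f,f)
cover(f,i)
cover(g,c)
cover(i,b)
cover(i,d)
cover(i,f)
cover(i,i)
cover(j,b)

round 1: derive cover(d,b) via R0 from knows(d,b)
round 1: derive cover(d,f) via R0 from knows(d,f)
round 1: derive cover(d,i) via R0 from knows(d,i)
round 1: derive cover(f,i) via R0 from knows(f,i)
round 1: derive cover(g,c) via R0 from knows(g,c)
round 1: derive cover(i,d) via R0 from knows(i,d)
round 1: derive cover(j,b) via R0 from knows(j,b)
round 2: derive cover(d,d) via R1 from cover(d,i), cover(i,d)
round 2: derive cover(f,d) via R1 from cover(f,i), cover(i,d)
round 2: derive cover(i,b) via R1 from cover(i,d), cover(d,b)
round 2: derive cover(i,f) via R1 from cover(i,d), cover(d,f)
round 2: derive cover(i,i) via R1 from cover(i,d), cover(d,i)
round 3: derive cover(f,b) via R1 from cover(f,d), cover(d,b)
round 3: derive cover(f,f) via R1 from cover(f,d), cover(d,f)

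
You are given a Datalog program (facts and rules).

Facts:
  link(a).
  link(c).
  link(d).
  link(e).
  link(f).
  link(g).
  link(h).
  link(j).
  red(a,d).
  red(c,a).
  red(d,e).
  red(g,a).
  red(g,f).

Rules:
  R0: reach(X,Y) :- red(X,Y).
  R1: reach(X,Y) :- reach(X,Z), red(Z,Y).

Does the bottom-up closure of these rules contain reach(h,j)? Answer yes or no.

round 1: derive reach(a,d) via R0 from red(a,d)
round 1: derive reach(c,a) via R0 from red(c,a)
round 1: derive reach(d,e) via R0 from red(d,e)
round 1: derive reach(g,a) via R0 from red(g,a)
round 1: derive reach(g,f) via R0 from red(g,f)
round 2: derive reach(a,e) via R1 from reach(a,d), red(d,e)
round 2: derive reach(c,d) via R1 from reach(c,a), red(a,d)
round 2: derive reach(g,d) via R1 from reach(g,a), red(a,d)
round 3: derive reach(c,e) via R1 from reach(c,d), red(d,e)
round 3: derive reach(g,e) via R1 from reach(g,d), red(d,e)

no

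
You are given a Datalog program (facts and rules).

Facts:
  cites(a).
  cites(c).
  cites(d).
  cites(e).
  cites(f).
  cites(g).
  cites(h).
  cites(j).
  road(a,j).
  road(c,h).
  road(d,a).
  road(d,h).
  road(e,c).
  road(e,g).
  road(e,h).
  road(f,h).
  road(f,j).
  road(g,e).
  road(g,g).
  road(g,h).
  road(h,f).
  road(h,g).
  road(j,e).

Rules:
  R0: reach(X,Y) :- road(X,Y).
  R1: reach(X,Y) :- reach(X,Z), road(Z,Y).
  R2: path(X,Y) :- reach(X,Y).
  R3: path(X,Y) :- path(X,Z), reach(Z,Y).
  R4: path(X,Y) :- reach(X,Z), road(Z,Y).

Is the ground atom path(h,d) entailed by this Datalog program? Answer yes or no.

round 1: derive reach(a,j) via R0 from road(a,j)
round 1: derive reach(c,h) via R0 from road(c,h)
round 1: derive reach(d,a) via R0 from road(d,a)
round 1: derive reach(d,h) via R0 from road(d,h)
round 1: derive reach(e,c) via R0 from road(e,c)
round 1: derive reach(e,g) via R0 from road(e,g)
round 1: derive reach(e,h) via R0 from road(e,h)
round 1: derive reach(f,h) via R0 from road(f,h)
round 1: derive reach(f,j) via R0 from road(f,j)
round 1: derive reach(g,e) via R0 from road(g,e)
round 1: derive reach(g,g) via R0 from road(g,g)
round 1: derive reach(g,h) via R0 from road(g,h)
round 1: derive reach(h,f) via R0 from road(h,f)
round 1: derive reach(h,g) via R0 from road(h,g)
round 1: derive reach(j,e) via R0 from road(j,e)
round 2: derive reach(a,e) via R1 from reach(a,j), road(j,e)
round 2: derive reach(c,f) via R1 from reach(c,h), road(h,f)
round 2: derive reach(c,g) via R1 from reach(c,h), road(h,g)
round 2: derive reach(d,f) via R1 from reach(d,h), road(h,f)
round 2: derive reach(d,g) via R1 from reach(d,h), road(h,g)
round 2: derive reach(d,j) via R1 from reach(d,a), road(a,j)
round 2: derive reach(e,e) via R1 from reach(e,g), road(g,e)
round 2: derive reach(e,f) via R1 from reach(e,h), road(h,f)
round 2: derive reach(f,e) via R1 from reach(f,j), road(j,e)
round 2: derive reach(f,f) via R1 from reach(f,h), road(h,f)
round 2: derive reach(f,g) via R1 from reach(f,h), road(h,g)
round 2: derive reach(g,c) via R1 from reach(g,e), road(e,c)
round 2: derive reach(g,f) via R1 from reach(g,h), road(h,f)
round 2: derive reach(h,e) via R1 from reach(h,g), road(g,e)
round 2: derive reach(h,h) via R1 from reach(h,f), road(f,h)
round 2: derive reach(h,j) via R1 from reach(h,f), road(f,j)
round 2: derive reach(j,c) via R1 from reach(j,e), road(e,c)
round 2: derive reach(j,g) via R1 from reach(j,e), road(e,g)
round 2: derive reach(j,h) via R1 from reach(j,e), road(e,h)
round 2: derive path(a,j) via R2 from reach(a,j)
round 2: derive path(c,h) via R2 from reach(c,h)
round 2: derive path(d,a) via R2 from reach(d,a)
round 2: derive path(d,h) via R2 from reach(d,h)
round 2: derive path(e,c) via R2 from reach(e,c)
round 2: derive path(e,g) via R2 from reach(e,g)
round 2: derive path(e,h) via R2 from reach(e,h)
round 2: derive path(f,h) via R2 from reach(f,h)
round 2: derive path(f,j) via R2 from reach(f,j)
round 2: derive path(g,e) via R2 from reach(g,e)
round 2: derive path(g,g) via R2 from reach(g,g)
round 2: derive path(g,h) via R2 from reach(g,h)
round 2: derive path(h,f) via R2 from reach(h,f)
round 2: derive path(h,g) via R2 from reach(h,g)
round 2: derive path(j,e) via R2 from reach(j,e)
round 2: derive path(a,e) via R4 from reach(a,j), road(j,e)
round 2: derive path(c,f) via R4 from reach(c,h), road(h,f)
round 2: derive path(c,g) via R4 from reach(c,h), road(h,g)
round 2: derive path(d,f) via R4 from reach(d,h), road(h,f)
round 2: derive path(d,g) via R4 from reach(d,h), road(h,g)
round 2: derive path(d,j) via R4 from reach(d,a), road(a,j)
round 2: derive path(e,e) via R4 from reach(e,g), road(g,e)
round 2: derive path(e,f) via R4 from reach(e,h), road(h,f)
round 2: derive path(f,e) via R4 from reach(f,j), road(j,e)
round 2: derive path(f,f) via R4 from reach(f,h), road(h,f)
round 2: derive path(f,g) via R4 from reach(f,h), road(h,g)
round 2: derive path(g,c) via R4 from reach(g,e), road(e,c)
round 2: derive path(g,f) via R4 from reach(g,h), road(h,f)
round 2: derive path(h,e) via R4 from reach(h,g), road(g,e)
round 2: derive path(h,h) via R4 from reach(h,f), road(f,h)
round 2: derive path(h,j) via R4 from reach(h,f), road(f,j)
round 2: derive path(j,c) via R4 from reach(j,e), road(e,c)
round 2: derive path(j,g) via R4 from reach(j,e), road(e,g)
round 2: derive path(j,h) via R4 from reach(j,e), road(e,h)
round 3: derive reach(a,c) via R1 from reach(a,e), road(e,c)
round 3: derive reach(a,g) via R1 from reach(a,e), road(e,g)
round 3: derive reach(a,h) via R1 from reach(a,e), road(e,h)
round 3: derive reach(c,e) via R1 from reach(c,g), road(g,e)
round 3: derive reach(c,j) via R1 from reach(c,f), road(f,j)
round 3: derive reach(d,e) via R1 from reach(d,g), road(g,e)
round 3: derive reach(e,j) via R1 from reach(e,f), road(f,j)
round 3: derive reach(f,c) via R1 from reach(f,e), road(e,c)
round 3: derive reach(g,j) via R1 from reach(g,f), road(f,j)
round 3: derive reach(h,c) via R1 from reach(h,e), road(e,c)
round 3: derive reach(j,f) via R1 from reach(j,h), road(h,f)
round 3: derive path(a,c) via R3 from path(a,e), reach(e,c)
round 3: derive path(a,f) via R3 from path(a,e), reach(e,f)
round 3: derive path(a,g) via R3 from path(a,e), reach(e,g)
round 3: derive path(a,h) via R3 from path(a,e), reach(e,h)
round 3: derive path(c,c) via R3 from path(c,g), reach(g,c)
round 3: derive path(c,e) via R3 from path(c,f), reach(f,e)
round 3: derive path(c,j) via R3 from path(c,f), reach(f,j)
round 3: derive path(d,c) via R3 from path(d,g), reach(g,c)
round 3: derive path(d,e) via R3 from path(d,a), reach(a,e)
round 3: derive path(e,j) via R3 from path(e,f), reach(f,j)
round 3: derive path(f,c) via R3 from path(f,e), reach(e,c)
round 3: derive path(g,j) via R3 from path(g,f), reach(f,j)
round 3: derive path(h,c) via R3 from path(h,e), reach(e,c)
round 3: derive path(j,f) via R3 from path(j,c), reach(c,f)
round 3: derive path(j,j) via R3 from path(j,h), reach(h,j)
round 4: derive reach(a,f) via R1 from reach(a,h), road(h,f)
round 4: derive reach(c,c) via R1 from reach(c,e), road(e,c)
round 4: derive reach(d,c) via R1 from reach(d,e), road(e,c)
round 4: derive reach(j,j) via R1 from reach(j,f), road(f,j)

no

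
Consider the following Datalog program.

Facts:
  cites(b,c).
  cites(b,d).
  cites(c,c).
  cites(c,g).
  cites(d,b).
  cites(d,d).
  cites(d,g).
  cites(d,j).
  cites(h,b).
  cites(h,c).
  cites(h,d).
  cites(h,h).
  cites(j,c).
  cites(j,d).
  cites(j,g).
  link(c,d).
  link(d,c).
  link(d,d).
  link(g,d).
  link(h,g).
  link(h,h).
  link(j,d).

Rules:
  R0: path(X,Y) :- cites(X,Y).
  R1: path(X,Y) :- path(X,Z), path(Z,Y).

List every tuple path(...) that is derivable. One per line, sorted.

path(b,b)
path(b,c)
path(b,d)
path(b,g)
path(b,j)
path(c,c)
path(c,g)
path(d,b)
path(d,c)
path(d,d)
path(d,g)
path(d,j)
path(h,b)
path(h,c)
path(h,d)
path(h,g)
path(h,h)
path(h,j)
path(j,b)
path(j,c)
path(j,d)
path(j,g)
path(j,j)

round 1: derive path(b,c) via R0 from cites(b,c)
round 1: derive path(b,d) via R0 from cites(b,d)
round 1: derive path(c,c) via R0 from cites(c,c)
round 1: derive path(c,g) via R0 from cites(c,g)
round 1: derive path(d,b) via R0 from cites(d,b)
round 1: derive path(d,d) via R0 from cites(d,d)
round 1: derive path(d,g) via R0 from cites(d,g)
round 1: derive path(d,j) via R0 from cites(d,j)
round 1: derive path(h,b) via R0 from cites(h,b)
round 1: derive path(h,c) via R0 from cites(h,c)
round 1: derive path(h,d) via R0 from cites(h,d)
round 1: derive path(h,h) via R0 from cites(h,h)
round 1: derive path(j,c) via R0 from cites(j,c)
round 1: derive path(j,d) via R0 from cites(j,d)
round 1: derive path(j,g) via R0 from cites(j,g)
round 2: derive path(b,b) via R1 from path(b,d), path(d,b)
round 2: derive path(b,g) via R1 from path(b,c), path(c,g)
round 2: derive path(b,j) via R1 from path(b,d), path(d,j)
round 2: derive path(d,c) via R1 from path(d,b), path(b,c)
round 2: derive path(h,g) via R1 from path(h,c), path(c,g)
round 2: derive path(h,j) via R1 from path(h,d), path(d,j)
round 2: derive path(j,b) via R1 from path(j,d), path(d,b)
round 2: derive path(j,j) via R1 from path(j,d), path(d,j)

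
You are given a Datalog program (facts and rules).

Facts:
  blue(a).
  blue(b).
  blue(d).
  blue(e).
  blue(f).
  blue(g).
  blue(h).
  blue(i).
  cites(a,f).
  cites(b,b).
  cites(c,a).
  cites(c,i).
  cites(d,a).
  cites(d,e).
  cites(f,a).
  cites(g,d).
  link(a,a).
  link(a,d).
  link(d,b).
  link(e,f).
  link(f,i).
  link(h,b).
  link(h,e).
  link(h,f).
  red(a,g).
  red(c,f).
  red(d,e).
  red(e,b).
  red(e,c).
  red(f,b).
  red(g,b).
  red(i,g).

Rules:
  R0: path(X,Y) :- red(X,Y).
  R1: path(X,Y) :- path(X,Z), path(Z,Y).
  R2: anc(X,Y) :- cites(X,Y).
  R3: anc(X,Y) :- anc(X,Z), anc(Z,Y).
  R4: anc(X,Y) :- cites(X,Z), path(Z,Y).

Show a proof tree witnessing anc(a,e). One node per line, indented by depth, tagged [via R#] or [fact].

round 1: derive path(a,g) via R0 from red(a,g)
round 1: derive path(c,f) via R0 from red(c,f)
round 1: derive path(d,e) via R0 from red(d,e)
round 1: derive path(e,b) via R0 from red(e,b)
round 1: derive path(e,c) via R0 from red(e,c)
round 1: derive path(f,b) via R0 from red(f,b)
round 1: derive path(g,b) via R0 from red(g,b)
round 1: derive path(i,g) via R0 from red(i,g)
round 1: derive anc(a,f) via R2 from cites(a,f)
round 1: derive anc(b,b) via R2 from cites(b,b)
round 1: derive anc(c,a) via R2 from cites(c,a)
round 1: derive anc(c,i) via R2 from cites(c,i)
round 1: derive anc(d,a) via R2 from cites(d,a)
round 1: derive anc(d,e) via R2 from cites(d,e)
round 1: derive anc(f,a) via R2 from cites(f,a)
round 1: derive anc(g,d) via R2 from cites(g,d)
round 2: derive path(a,b) via R1 from path(a,g), path(g,b)
round 2: derive path(c,b) via R1 from path(c,f), path(f,b)
round 2: derive path(d,b) via R1 from path(d,e), path(e,b)
round 2: derive path(d,c) via R1 from path(d,e), path(e,c)
round 2: derive path(e,f) via R1 from path(e,c), path(c,f)
round 2: derive path(i,b) via R1 from path(i,g), path(g,b)
round 2: derive anc(a,a) via R3 from anc(a,f), anc(f,a)
round 2: derive anc(c,f) via R3 from anc(c,a), anc(a,f)
round 2: derive anc(d,f) via R3 from anc(d,a), anc(a,f)
round 2: derive anc(f,f) via R3 from anc(f,a), anc(a,f)
round 2: derive anc(g,a) via R3 from anc(g,d), anc(d,a)
round 2: derive anc(g,e) via R3 from anc(g,d), anc(d,e)
round 2: derive anc(a,b) via R4 from cites(a,f), path(f,b)
round 2: derive anc(c,g) via R4 from cites(c,a), path(a,g)
round 2: derive anc(d,b) via R4 from cites(d,e), path(e,b)
round 2: derive anc(d,c) via R4 from cites(d,e), path(e,c)
round 2: derive anc(d,g) via R4 from cites(d,a), path(a,g)
round 2: derive anc(f,g) via R4 from cites(f,a), path(a,g)
round 3: derive path(d,f) via R1 from path(d,c), path(c,f)
round 3: derive anc(a,g) via R3 from anc(a,f), anc(f,g)
round 3: derive anc(c,b) via R3 from anc(c,a), anc(a,b)
round 3: derive anc(c,d) via R3 from anc(c,g), anc(g,d)
round 3: derive anc(c,e) via R3 from anc(c,g), anc(g,e)
round 3: derive anc(d,d) via R3 from anc(d,g), anc(g,d)
round 3: derive anc(d,i) via R3 from anc(d,c), anc(c,i)
round 3: derive anc(f,b) via R3 from anc(f,a), anc(a,b)
round 3: derive anc(f,d) via R3 from anc(f,g), anc(g,d)
round 3: derive anc(f,e) via R3 from anc(f,g), anc(g,e)
round 3: derive anc(g,b) via R3 from anc(g,a), anc(a,b)
round 3: derive anc(g,c) via R3 from anc(g,d), anc(d,c)
round 3: derive anc(g,f) via R3 from anc(g,a), anc(a,f)
round 3: derive anc(g,g) via R3 from anc(g,d), anc(d,g)
round 4: derive anc(a,c) via R3 from anc(a,g), anc(g,c)
round 4: derive anc(a,d) via R3 from anc(a,f), anc(f,d)
round 4: derive anc(a,e) via R3 from anc(a,f), anc(f,e)
round 4: derive anc(c,c) via R3 from anc(c,d), anc(d,c)
round 4: derive anc(f,c) via R3 from anc(f,d), anc(d,c)
round 4: derive anc(f,i) via R3 from anc(f,d), anc(d,i)
round 4: derive anc(g,i) via R3 from anc(g,c), anc(c,i)
round 5: derive anc(a,i) via R3 from anc(a,c), anc(c,i)

anc(a,e)  [via R3]
  anc(a,f)  [via R2]
    cites(a,f)  [fact]
  anc(f,e)  [via R3]
    anc(f,g)  [via R4]
      cites(f,a)  [fact]
      path(a,g)  [via R0]
        red(a,g)  [fact]
    anc(g,e)  [via R3]
      anc(g,d)  [via R2]
        cites(g,d)  [fact]
      anc(d,e)  [via R2]
        cites(d,e)  [fact]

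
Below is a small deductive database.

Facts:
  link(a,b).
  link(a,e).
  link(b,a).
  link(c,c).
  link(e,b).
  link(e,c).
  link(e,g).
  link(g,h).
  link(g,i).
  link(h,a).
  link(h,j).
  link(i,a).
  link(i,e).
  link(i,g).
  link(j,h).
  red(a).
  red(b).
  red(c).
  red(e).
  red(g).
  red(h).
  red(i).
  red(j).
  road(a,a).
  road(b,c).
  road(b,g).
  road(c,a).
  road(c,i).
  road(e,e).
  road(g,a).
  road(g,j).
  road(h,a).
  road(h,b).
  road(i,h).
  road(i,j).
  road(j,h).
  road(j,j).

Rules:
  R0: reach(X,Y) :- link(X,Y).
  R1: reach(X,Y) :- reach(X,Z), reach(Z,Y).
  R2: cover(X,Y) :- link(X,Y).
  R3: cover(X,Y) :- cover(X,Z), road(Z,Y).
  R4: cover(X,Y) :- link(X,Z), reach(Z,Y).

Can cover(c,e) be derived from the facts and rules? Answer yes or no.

round 1: derive reach(a,b) via R0 from link(a,b)
round 1: derive reach(a,e) via R0 from link(a,e)
round 1: derive reach(b,a) via R0 from link(b,a)
round 1: derive reach(c,c) via R0 from link(c,c)
round 1: derive reach(e,b) via R0 from link(e,b)
round 1: derive reach(e,c) via R0 from link(e,c)
round 1: derive reach(e,g) via R0 from link(e,g)
round 1: derive reach(g,h) via R0 from link(g,h)
round 1: derive reach(g,i) via R0 from link(g,i)
round 1: derive reach(h,a) via R0 from link(h,a)
round 1: derive reach(h,j) via R0 from link(h,j)
round 1: derive reach(i,a) via R0 from link(i,a)
round 1: derive reach(i,e) via R0 from link(i,e)
round 1: derive reach(i,g) via R0 from link(i,g)
round 1: derive reach(j,h) via R0 from link(j,h)
round 1: derive cover(a,b) via R2 from link(a,b)
round 1: derive cover(a,e) via R2 from link(a,e)
round 1: derive cover(b,a) via R2 from link(b,a)
round 1: derive cover(c,c) via R2 from link(c,c)
round 1: derive cover(e,b) via R2 from link(e,b)
round 1: derive cover(e,c) via R2 from link(e,c)
round 1: derive cover(e,g) via R2 from link(e,g)
round 1: derive cover(g,h) via R2 from link(g,h)
round 1: derive cover(g,i) via R2 from link(g,i)
round 1: derive cover(h,a) via R2 from link(h,a)
round 1: derive cover(h,j) via R2 from link(h,j)
round 1: derive cover(i,a) via R2 from link(i,a)
round 1: derive cover(i,e) via R2 from link(i,e)
round 1: derive cover(i,g) via R2 from link(i,g)
round 1: derive cover(j,h) via R2 from link(j,h)
round 2: derive reach(a,a) via R1 from reach(a,b), reach(b,a)
round 2: derive reach(a,c) via R1 from reach(a,e), reach(e,c)
round 2: derive reach(a,g) via R1 from reach(a,e), reach(e,g)
round 2: derive reach(b,b) via R1 from reach(b,a), reach(a,b)
round 2: derive reach(b,e) via R1 from reach(b,a), reach(a,e)
round 2: derive reach(e,a) via R1 from reach(e,b), reach(b,a)
round 2: derive reach(e,h) via R1 from reach(e,g), reach(g,h)
round 2: derive reach(e,i) via R1 from reach(e,g), reach(g,i)
round 2: derive reach(g,a) via R1 from reach(g,h), reach(h,a)
round 2: derive reach(g,e) via R1 from reach(g,i), reach(i,e)
round 2: derive reach(g,g) via R1 from reach(g,i), reach(i,g)
round 2: derive reach(g,j) via R1 from reach(g,h), reach(h,j)
round 2: derive reach(h,b) via R1 from reach(h,a), reach(a,b)
round 2: derive reach(h,e) via R1 from reach(h,a), reach(a,e)
round 2: derive reach(h,h) via R1 from reach(h,j), reach(j,h)
round 2: derive reach(i,b) via R1 from reach(i,a), reach(a,b)
round 2: derive reach(i,c) via R1 from reach(i,e), reach(e,c)
round 2: derive reach(i,h) via R1 from reach(i,g), reach(g,h)
round 2: derive reach(i,i) via R1 from reach(i,g), reach(g,i)
round 2: derive reach(j,a) via R1 from reach(j,h), reach(h,a)
round 2: derive reach(j,j) via R1 from reach(j,h), reach(h,j)
round 2: derive cover(a,c) via R3 from cover(a,b), road(b,c)
round 2: derive cover(a,g) via R3 from cover(a,b), road(b,g)
round 2: derive cover(c,a) via R3 from cover(c,c), road(c,a)
round 2: derive cover(c,i) via R3 from cover(c,c), road(c,i)
round 2: derive cover(e,a) via R3 from cover(e,c), road(c,a)
round 2: derive cover(e,i) via R3 from cover(e,c), road(c,i)
round 2: derive cover(e,j) via R3 from cover(e,g), road(g,j)
round 2: derive cover(g,a) via R3 from cover(g,h), road(h,a)
round 2: derive cover(g,b) via R3 from cover(g,h), road(h,b)
round 2: derive cover(g,j) via R3 from cover(g,i), road(i,j)
round 2: derive cover(h,h) via R3 from cover(h,j), road(j,h)
round 2: derive cover(i,j) via R3 from cover(i,g), road(g,j)
round 2: derive cover(j,a) via R3 from cover(j,h), road(h,a)
round 2: derive cover(j,b) via R3 from cover(j,h), road(h,b)
round 2: derive cover(a,a) via R4 from link(a,b), reach(b,a)
round 2: derive cover(b,b) via R4 from link(b,a), reach(a,b)
round 2: derive cover(b,e) via R4 from link(b,a), reach(a,e)
round 2: derive cover(e,h) via R4 from link(e,g), reach(g,h)
round 2: derive cover(g,e) via R4 from link(g,i), reach(i,e)
round 2: derive cover(g,g) via R4 from link(g,i), reach(i,g)
round 2: derive cover(h,b) via R4 from link(h,a), reach(a,b)
round 2: derive cover(h,e) via R4 from link(h,a), reach(a,e)
round 2: derive cover(i,b) via R4 from link(i,a), reach(a,b)
round 2: derive cover(i,c) via R4 from link(i,e), reach(e,c)
round 2: derive cover(i,h) via R4 from link(i,g), reach(g,h)
round 2: derive cover(i,i) via R4 from link(i,g), reach(g,i)
round 2: derive cover(j,j) via R4 from link(j,h), reach(h,j)
round 3: derive reach(a,h) via R1 from reach(a,e), reach(e,h)
round 3: derive reach(a,i) via R1 from reach(a,e), reach(e,i)
round 3: derive reach(a,j) via R1 from reach(a,g), reach(g,j)
round 3: derive reach(b,c) via R1 from reach(b,a), reach(a,c)
round 3: derive reach(b,g) via R1 from reach(b,a), reach(a,g)
round 3: derive reach(b,h) via R1 from reach(b,e), reach(e,h)
round 3: derive reach(b,i) via R1 from reach(b,e), reach(e,i)
round 3: derive reach(e,e) via R1 from reach(e,a), reach(a,e)
round 3: derive reach(e,j) via R1 from reach(e,g), reach(g,j)
round 3: derive reach(g,b) via R1 from reach(g,a), reach(a,b)
round 3: derive reach(g,c) via R1 from reach(g,a), reach(a,c)
round 3: derive reach(h,c) via R1 from reach(h,a), reach(a,c)
round 3: derive reach(h,g) via R1 from reach(h,a), reach(a,g)
round 3: derive reach(h,i) via R1 from reach(h,e), reach(e,i)
round 3: derive reach(i,j) via R1 from reach(i,g), reach(g,j)
round 3: derive reach(j,b) via R1 from reach(j,a), reach(a,b)
round 3: derive reach(j,c) via R1 from reach(j,a), reach(a,c)
round 3: derive reach(j,e) via R1 from reach(j,a), reach(a,e)
round 3: derive reach(j,g) via R1 from reach(j,a), reach(a,g)
round 3: derive cover(a,i) via R3 from cover(a,c), road(c,i)
round 3: derive cover(a,j) via R3 from cover(a,g), road(g,j)
round 3: derive cover(b,c) via R3 from cover(b,b), road(b,c)
round 3: derive cover(b,g) via R3 from cover(b,b), road(b,g)
round 3: derive cover(c,h) via R3 from cover(c,i), road(i,h)
round 3: derive cover(c,j) via R3 from cover(c,i), road(i,j)
round 3: derive cover(g,c) via R3 from cover(g,b), road(b,c)
round 3: derive cover(h,c) via R3 from cover(h,b), road(b,c)
round 3: derive cover(h,g) via R3 from cover(h,b), road(b,g)
round 3: derive cover(j,c) via R3 from cover(j,b), road(b,c)
round 3: derive cover(j,g) via R3 from cover(j,b), road(b,g)
round 3: derive cover(a,h) via R4 from link(a,e), reach(e,h)
round 3: derive cover(e,e) via R4 from link(e,b), reach(b,e)
round 3: derive cover(j,e) via R4 from link(j,h), reach(h,e)
round 4: derive reach(b,j) via R1 from reach(b,a), reach(a,j)
round 4: derive reach(j,i) via R1 from reach(j,a), reach(a,i)
round 4: derive cover(b,i) via R3 from cover(b,c), road(c,i)
round 4: derive cover(b,j) via R3 from cover(b,g), road(g,j)
round 4: derive cover(c,b) via R3 from cover(c,h), road(h,b)
round 4: derive cover(h,i) via R3 from cover(h,c), road(c,i)
round 4: derive cover(j,i) via R3 from cover(j,c), road(c,i)
round 4: derive cover(b,h) via R4 from link(b,a), reach(a,h)
round 5: derive cover(c,g) via R3 from cover(c,b), road(b,g)

no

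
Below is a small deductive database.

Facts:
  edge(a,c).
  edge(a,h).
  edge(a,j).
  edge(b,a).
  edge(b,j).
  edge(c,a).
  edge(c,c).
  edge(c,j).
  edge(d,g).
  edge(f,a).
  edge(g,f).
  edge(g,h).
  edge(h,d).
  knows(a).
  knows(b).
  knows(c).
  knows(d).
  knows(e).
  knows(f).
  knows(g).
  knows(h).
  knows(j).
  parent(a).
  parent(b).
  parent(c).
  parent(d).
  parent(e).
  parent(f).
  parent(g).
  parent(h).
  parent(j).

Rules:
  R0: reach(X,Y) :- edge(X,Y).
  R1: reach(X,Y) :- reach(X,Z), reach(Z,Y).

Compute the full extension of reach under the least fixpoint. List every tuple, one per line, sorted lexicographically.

round 1: derive reach(a,c) via R0 from edge(a,c)
round 1: derive reach(a,h) via R0 from edge(a,h)
round 1: derive reach(a,j) via R0 from edge(a,j)
round 1: derive reach(b,a) via R0 from edge(b,a)
round 1: derive reach(b,j) via R0 from edge(b,j)
round 1: derive reach(c,a) via R0 from edge(c,a)
round 1: derive reach(c,c) via R0 from edge(c,c)
round 1: derive reach(c,j) via R0 from edge(c,j)
round 1: derive reach(d,g) via R0 from edge(d,g)
round 1: derive reach(f,a) via R0 from edge(f,a)
round 1: derive reach(g,f) via R0 from edge(g,f)
round 1: derive reach(g,h) via R0 from edge(g,h)
round 1: derive reach(h,d) via R0 from edge(h,d)
round 2: derive reach(a,a) via R1 from reach(a,c), reach(c,a)
round 2: derive reach(a,d) via R1 from reach(a,h), reach(h,d)
round 2: derive reach(b,c) via R1 from reach(b,a), reach(a,c)
round 2: derive reach(b,h) via R1 from reach(b,a), reach(a,h)
round 2: derive reach(c,h) via R1 from reach(c,a), reach(a,h)
round 2: derive reach(d,f) via R1 from reach(d,g), reach(g,f)
round 2: derive reach(d,h) via R1 from reach(d,g), reach(g,h)
round 2: derive reach(f,c) via R1 from reach(f,a), reach(a,c)
round 2: derive reach(f,h) via R1 from reach(f,a), reach(a,h)
round 2: derive reach(f,j) via R1 from reach(f,a), reach(a,j)
round 2: derive reach(g,a) via R1 from reach(g,f), reach(f,a)
round 2: derive reach(g,d) via R1 from reach(g,h), reach(h,d)
round 2: derive reach(h,g) via R1 from reach(h,d), reach(d,g)
round 3: derive reach(a,f) via R1 from reach(a,d), reach(d,f)
round 3: derive reach(a,g) via R1 from reach(a,d), reach(d,g)
round 3: derive reach(b,d) via R1 from reach(b,a), reach(a,d)
round 3: derive reach(b,g) via R1 from reach(b,h), reach(h,g)
round 3: derive reach(c,d) via R1 from reach(c,a), reach(a,d)
round 3: derive reach(c,g) via R1 from reach(c,h), reach(h,g)
round 3: derive reach(d,a) via R1 from reach(d,f), reach(f,a)
round 3: derive reach(d,c) via R1 from reach(d,f), reach(f,c)
round 3: derive reach(d,d) via R1 from reach(d,g), reach(g,d)
round 3: derive reach(d,j) via R1 from reach(d,f), reach(f,j)
round 3: derive reach(f,d) via R1 from reach(f,a), reach(a,d)
round 3: derive reach(f,g) via R1 from reach(f,h), reach(h,g)
round 3: derive reach(g,c) via R1 from reach(g,a), reach(a,c)
round 3: derive reach(g,g) via R1 from reach(g,d), reach(d,g)
round 3: derive reach(g,j) via R1 from reach(g,a), reach(a,j)
round 3: derive reach(h,a) via R1 from reach(h,g), reach(g,a)
round 3: derive reach(h,f) via R1 from reach(h,d), reach(d,f)
round 3: derive reach(h,h) via R1 from reach(h,d), reach(d,h)
round 4: derive reach(b,f) via R1 from reach(b,a), reach(a,f)
round 4: derive reach(c,f) via R1 from reach(c,a), reach(a,f)
round 4: derive reach(f,f) via R1 from reach(f,a), reach(a,f)
round 4: derive reach(h,c) via R1 from reach(h,a), reach(a,c)
round 4: derive reach(h,j) via R1 from reach(h,a), reach(a,j)

reach(a,a)
reach(a,c)
reach(a,d)
reach(a,f)
reach(a,g)
reach(a,h)
reach(a,j)
reach(b,a)
reach(b,c)
reach(b,d)
reach(b,f)
reach(b,g)
reach(b,h)
reach(b,j)
reach(c,a)
reach(c,c)
reach(c,d)
reach(c,f)
reach(c,g)
reach(c,h)
reach(c,j)
reach(d,a)
reach(d,c)
reach(d,d)
reach(d,f)
reach(d,g)
reach(d,h)
reach(d,j)
reach(f,a)
reach(f,c)
reach(f,d)
reach(f,f)
reach(f,g)
reach(f,h)
reach(f,j)
reach(g,a)
reach(g,c)
reach(g,d)
reach(g,f)
reach(g,g)
reach(g,h)
reach(g,j)
reach(h,a)
reach(h,c)
reach(h,d)
reach(h,f)
reach(h,g)
reach(h,h)
reach(h,j)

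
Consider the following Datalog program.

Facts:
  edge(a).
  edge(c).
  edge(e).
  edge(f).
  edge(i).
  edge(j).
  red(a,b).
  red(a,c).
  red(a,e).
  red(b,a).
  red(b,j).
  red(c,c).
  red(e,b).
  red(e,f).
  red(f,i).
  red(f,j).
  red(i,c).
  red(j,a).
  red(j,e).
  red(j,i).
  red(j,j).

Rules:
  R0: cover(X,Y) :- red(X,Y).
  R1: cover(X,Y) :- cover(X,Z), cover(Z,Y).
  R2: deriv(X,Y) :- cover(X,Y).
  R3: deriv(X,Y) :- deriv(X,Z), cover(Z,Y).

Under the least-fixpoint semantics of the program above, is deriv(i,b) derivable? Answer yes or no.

no

round 1: derive cover(a,b) via R0 from red(a,b)
round 1: derive cover(a,c) via R0 from red(a,c)
round 1: derive cover(a,e) via R0 from red(a,e)
round 1: derive cover(b,a) via R0 from red(b,a)
round 1: derive cover(b,j) via R0 from red(b,j)
round 1: derive cover(c,c) via R0 from red(c,c)
round 1: derive cover(e,b) via R0 from red(e,b)
round 1: derive cover(e,f) via R0 from red(e,f)
round 1: derive cover(f,i) via R0 from red(f,i)
round 1: derive cover(f,j) via R0 from red(f,j)
round 1: derive cover(i,c) via R0 from red(i,c)
round 1: derive cover(j,a) via R0 from red(j,a)
round 1: derive cover(j,e) via R0 from red(j,e)
round 1: derive cover(j,i) via R0 from red(j,i)
round 1: derive cover(j,j) via R0 from red(j,j)
round 2: derive cover(a,a) via R1 from cover(a,b), cover(b,a)
round 2: derive cover(a,f) via R1 from cover(a,e), cover(e,f)
round 2: derive cover(a,j) via R1 from cover(a,b), cover(b,j)
round 2: derive cover(b,b) via R1 from cover(b,a), cover(a,b)
round 2: derive cover(b,c) via R1 from cover(b,a), cover(a,c)
round 2: derive cover(b,e) via R1 from cover(b,a), cover(a,e)
round 2: derive cover(b,i) via R1 from cover(b,j), cover(j,i)
round 2: derive cover(e,a) via R1 from cover(e,b), cover(b,a)
round 2: derive cover(e,i) via R1 from cover(e,f), cover(f,i)
round 2: derive cover(e,j) via R1 from cover(e,b), cover(b,j)
round 2: derive cover(f,a) via R1 from cover(f,j), cover(j,a)
round 2: derive cover(f,c) via R1 from cover(f,i), cover(i,c)
round 2: derive cover(f,e) via R1 from cover(f,j), cover(j,e)
round 2: derive cover(j,b) via R1 from cover(j,a), cover(a,b)
round 2: derive cover(j,c) via R1 from cover(j,a), cover(a,c)
round 2: derive cover(j,f) via R1 from cover(j,e), cover(e,f)
round 2: derive deriv(a,b) via R2 from cover(a,b)
round 2: derive deriv(a,c) via R2 from cover(a,c)
round 2: derive deriv(a,e) via R2 from cover(a,e)
round 2: derive deriv(b,a) via R2 from cover(b,a)
round 2: derive deriv(b,j) via R2 from cover(b,j)
round 2: derive deriv(c,c) via R2 from cover(c,c)
round 2: derive deriv(e,b) via R2 from cover(e,b)
round 2: derive deriv(e,f) via R2 from cover(e,f)
round 2: derive deriv(f,i) via R2 from cover(f,i)
round 2: derive deriv(f,j) via R2 from cover(f,j)
round 2: derive deriv(i,c) via R2 from cover(i,c)
round 2: derive deriv(j,a) via R2 from cover(j,a)
round 2: derive deriv(j,e) via R2 from cover(j,e)
round 2: derive deriv(j,i) via R2 from cover(j,i)
round 2: derive deriv(j,j) via R2 from cover(j,j)
round 3: derive cover(a,i) via R1 from cover(a,b), cover(b,i)
round 3: derive cover(b,f) via R1 from cover(b,a), cover(a,f)
round 3: derive cover(e,c) via R1 from cover(e,a), cover(a,c)
round 3: derive cover(e,e) via R1 from cover(e,a), cover(a,e)
round 3: derive cover(f,b) via R1 from cover(f,a), cover(a,b)
round 3: derive cover(f,f) via R1 from cover(f,a), cover(a,f)
round 3: derive deriv(a,a) via R2 from cover(a,a)
round 3: derive deriv(a,f) via R2 from cover(a,f)
round 3: derive deriv(a,j) via R2 from cover(a,j)
round 3: derive deriv(b,b) via R2 from cover(b,b)
round 3: derive deriv(b,c) via R2 from cover(b,c)
round 3: derive deriv(b,e) via R2 from cover(b,e)
round 3: derive deriv(b,i) via R2 from cover(b,i)
round 3: derive deriv(e,a) via R2 from cover(e,a)
round 3: derive deriv(e,i) via R2 from cover(e,i)
round 3: derive deriv(e,j) via R2 from cover(e,j)
round 3: derive deriv(f,a) via R2 from cover(f,a)
round 3: derive deriv(f,c) via R2 from cover(f,c)
round 3: derive deriv(f,e) via R2 from cover(f,e)
round 3: derive deriv(j,b) via R2 from cover(j,b)
round 3: derive deriv(j,c) via R2 from cover(j,c)
round 3: derive deriv(j,f) via R2 from cover(j,f)
round 3: derive deriv(a,i) via R3 from deriv(a,b), cover(b,i)
round 3: derive deriv(b,f) via R3 from deriv(b,a), cover(a,f)
round 3: derive deriv(e,c) via R3 from deriv(e,b), cover(b,c)
round 3: derive deriv(e,e) via R3 from deriv(e,b), cover(b,e)
round 3: derive deriv(f,b) via R3 from deriv(f,j), cover(j,b)
round 3: derive deriv(f,f) via R3 from deriv(f,j), cover(j,f)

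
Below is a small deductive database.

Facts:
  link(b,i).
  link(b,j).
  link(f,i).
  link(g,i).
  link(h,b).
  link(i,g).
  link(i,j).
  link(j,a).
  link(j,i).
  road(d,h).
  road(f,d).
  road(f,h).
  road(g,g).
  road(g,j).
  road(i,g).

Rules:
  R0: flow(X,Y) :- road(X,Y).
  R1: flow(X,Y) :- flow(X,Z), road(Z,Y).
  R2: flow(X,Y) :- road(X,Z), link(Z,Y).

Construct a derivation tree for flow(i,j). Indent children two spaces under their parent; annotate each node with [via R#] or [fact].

flow(i,j)  [via R1]
  flow(i,g)  [via R0]
    road(i,g)  [fact]
  road(g,j)  [fact]

round 1: derive flow(d,h) via R0 from road(d,h)
round 1: derive flow(f,d) via R0 from road(f,d)
round 1: derive flow(f,h) via R0 from road(f,h)
round 1: derive flow(g,g) via R0 from road(g,g)
round 1: derive flow(g,j) via R0 from road(g,j)
round 1: derive flow(i,g) via R0 from road(i,g)
round 1: derive flow(d,b) via R2 from road(d,h), link(h,b)
round 1: derive flow(f,b) via R2 from road(f,h), link(h,b)
round 1: derive flow(g,a) via R2 from road(g,j), link(j,a)
round 1: derive flow(g,i) via R2 from road(g,g), link(g,i)
round 1: derive flow(i,i) via R2 from road(i,g), link(g,i)
round 2: derive flow(i,j) via R1 from flow(i,g), road(g,j)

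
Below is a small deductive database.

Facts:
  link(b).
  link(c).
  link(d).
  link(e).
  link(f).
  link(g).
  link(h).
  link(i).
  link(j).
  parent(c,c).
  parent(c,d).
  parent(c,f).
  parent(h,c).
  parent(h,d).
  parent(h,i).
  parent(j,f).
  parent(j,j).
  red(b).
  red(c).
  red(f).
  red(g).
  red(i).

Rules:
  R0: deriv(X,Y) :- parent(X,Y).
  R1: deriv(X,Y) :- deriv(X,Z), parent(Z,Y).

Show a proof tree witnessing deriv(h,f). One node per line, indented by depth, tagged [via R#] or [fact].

round 1: derive deriv(c,c) via R0 from parent(c,c)
round 1: derive deriv(c,d) via R0 from parent(c,d)
round 1: derive deriv(c,f) via R0 from parent(c,f)
round 1: derive deriv(h,c) via R0 from parent(h,c)
round 1: derive deriv(h,d) via R0 from parent(h,d)
round 1: derive deriv(h,i) via R0 from parent(h,i)
round 1: derive deriv(j,f) via R0 from parent(j,f)
round 1: derive deriv(j,j) via R0 from parent(j,j)
round 2: derive deriv(h,f) via R1 from deriv(h,c), parent(c,f)

deriv(h,f)  [via R1]
  deriv(h,c)  [via R0]
    parent(h,c)  [fact]
  parent(c,f)  [fact]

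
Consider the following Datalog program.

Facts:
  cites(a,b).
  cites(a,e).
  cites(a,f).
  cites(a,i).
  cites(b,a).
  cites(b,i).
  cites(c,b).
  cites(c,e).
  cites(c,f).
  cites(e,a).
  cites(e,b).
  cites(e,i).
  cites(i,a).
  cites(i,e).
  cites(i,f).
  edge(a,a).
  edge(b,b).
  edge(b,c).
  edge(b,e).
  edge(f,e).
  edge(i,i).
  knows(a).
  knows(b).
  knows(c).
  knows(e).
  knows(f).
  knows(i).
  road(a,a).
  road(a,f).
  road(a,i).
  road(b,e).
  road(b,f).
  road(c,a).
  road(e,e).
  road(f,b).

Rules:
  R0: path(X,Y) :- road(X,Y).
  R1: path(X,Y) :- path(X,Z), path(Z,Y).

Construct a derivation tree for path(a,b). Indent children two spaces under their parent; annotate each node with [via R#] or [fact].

path(a,b)  [via R1]
  path(a,f)  [via R0]
    road(a,f)  [fact]
  path(f,b)  [via R0]
    road(f,b)  [fact]

round 1: derive path(a,a) via R0 from road(a,a)
round 1: derive path(a,f) via R0 from road(a,f)
round 1: derive path(a,i) via R0 from road(a,i)
round 1: derive path(b,e) via R0 from road(b,e)
round 1: derive path(b,f) via R0 from road(b,f)
round 1: derive path(c,a) via R0 from road(c,a)
round 1: derive path(e,e) via R0 from road(e,e)
round 1: derive path(f,b) via R0 from road(f,b)
round 2: derive path(a,b) via R1 from path(a,f), path(f,b)
round 2: derive path(b,b) via R1 from path(b,f), path(f,b)
round 2: derive path(c,f) via R1 from path(c,a), path(a,f)
round 2: derive path(c,i) via R1 from path(c,a), path(a,i)
round 2: derive path(f,e) via R1 from path(f,b), path(b,e)
round 2: derive path(f,f) via R1 from path(f,b), path(b,f)
round 3: derive path(a,e) via R1 from path(a,b), path(b,e)
round 3: derive path(c,b) via R1 from path(c,a), path(a,b)
round 3: derive path(c,e) via R1 from path(c,f), path(f,e)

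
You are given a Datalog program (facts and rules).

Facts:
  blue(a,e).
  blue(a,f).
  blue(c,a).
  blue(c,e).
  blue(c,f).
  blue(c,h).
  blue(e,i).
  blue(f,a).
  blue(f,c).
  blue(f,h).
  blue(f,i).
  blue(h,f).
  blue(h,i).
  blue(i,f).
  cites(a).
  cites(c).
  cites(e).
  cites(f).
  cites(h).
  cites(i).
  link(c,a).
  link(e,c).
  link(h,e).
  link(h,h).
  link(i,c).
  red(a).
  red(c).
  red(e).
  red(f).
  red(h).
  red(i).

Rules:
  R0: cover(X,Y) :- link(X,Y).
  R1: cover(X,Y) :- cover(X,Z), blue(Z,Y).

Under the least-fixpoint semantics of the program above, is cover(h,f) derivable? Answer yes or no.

yes

round 1: derive cover(c,a) via R0 from link(c,a)
round 1: derive cover(e,c) via R0 from link(e,c)
round 1: derive cover(h,e) via R0 from link(h,e)
round 1: derive cover(h,h) via R0 from link(h,h)
round 1: derive cover(i,c) via R0 from link(i,c)
round 2: derive cover(c,e) via R1 from cover(c,a), blue(a,e)
round 2: derive cover(c,f) via R1 from cover(c,a), blue(a,f)
round 2: derive cover(e,a) via R1 from cover(e,c), blue(c,a)
round 2: derive cover(e,e) via R1 from cover(e,c), blue(c,e)
round 2: derive cover(e,f) via R1 from cover(e,c), blue(c,f)
round 2: derive cover(e,h) via R1 from cover(e,c), blue(c,h)
round 2: derive cover(h,f) via R1 from cover(h,h), blue(h,f)
round 2: derive cover(h,i) via R1 from cover(h,e), blue(e,i)
round 2: derive cover(i,a) via R1 from cover(i,c), blue(c,a)
round 2: derive cover(i,e) via R1 from cover(i,c), blue(c,e)
round 2: derive cover(i,f) via R1 from cover(i,c), blue(c,f)
round 2: derive cover(i,h) via R1 from cover(i,c), blue(c,h)
round 3: derive cover(c,c) via R1 from cover(c,f), blue(f,c)
round 3: derive cover(c,h) via R1 from cover(c,f), blue(f,h)
round 3: derive cover(c,i) via R1 from cover(c,e), blue(e,i)
round 3: derive cover(e,i) via R1 from cover(e,e), blue(e,i)
round 3: derive cover(h,a) via R1 from cover(h,f), blue(f,a)
round 3: derive cover(h,c) via R1 from cover(h,f), blue(f,c)
round 3: derive cover(i,i) via R1 from cover(i,e), blue(e,i)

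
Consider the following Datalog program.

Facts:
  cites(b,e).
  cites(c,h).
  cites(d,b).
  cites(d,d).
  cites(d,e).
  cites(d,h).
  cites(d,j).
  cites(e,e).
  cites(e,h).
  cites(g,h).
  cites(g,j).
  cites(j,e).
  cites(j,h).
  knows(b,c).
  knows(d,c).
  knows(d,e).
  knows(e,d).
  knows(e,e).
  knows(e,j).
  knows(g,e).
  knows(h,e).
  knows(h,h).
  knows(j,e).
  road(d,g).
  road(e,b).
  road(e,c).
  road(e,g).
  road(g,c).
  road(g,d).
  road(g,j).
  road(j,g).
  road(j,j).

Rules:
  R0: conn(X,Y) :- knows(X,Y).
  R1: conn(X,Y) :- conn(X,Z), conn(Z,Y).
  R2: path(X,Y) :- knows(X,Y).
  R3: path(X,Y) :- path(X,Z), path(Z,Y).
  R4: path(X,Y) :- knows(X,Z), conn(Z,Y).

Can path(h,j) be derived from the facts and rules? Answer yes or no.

yes

round 1: derive conn(b,c) via R0 from knows(b,c)
round 1: derive conn(d,c) via R0 from knows(d,c)
round 1: derive conn(d,e) via R0 from knows(d,e)
round 1: derive conn(e,d) via R0 from knows(e,d)
round 1: derive conn(e,e) via R0 from knows(e,e)
round 1: derive conn(e,j) via R0 from knows(e,j)
round 1: derive conn(g,e) via R0 from knows(g,e)
round 1: derive conn(h,e) via R0 from knows(h,e)
round 1: derive conn(h,h) via R0 from knows(h,h)
round 1: derive conn(j,e) via R0 from knows(j,e)
round 1: derive path(b,c) via R2 from knows(b,c)
round 1: derive path(d,c) via R2 from knows(d,c)
round 1: derive path(d,e) via R2 from knows(d,e)
round 1: derive path(e,d) via R2 from knows(e,d)
round 1: derive path(e,e) via R2 from knows(e,e)
round 1: derive path(e,j) via R2 from knows(e,j)
round 1: derive path(g,e) via R2 from knows(g,e)
round 1: derive path(h,e) via R2 from knows(h,e)
round 1: derive path(h,h) via R2 from knows(h,h)
round 1: derive path(j,e) via R2 from knows(j,e)
round 2: derive conn(d,d) via R1 from conn(d,e), conn(e,d)
round 2: derive conn(d,j) via R1 from conn(d,e), conn(e,j)
round 2: derive conn(e,c) via R1 from conn(e,d), conn(d,c)
round 2: derive conn(g,d) via R1 from conn(g,e), conn(e,d)
round 2: derive conn(g,j) via R1 from conn(g,e), conn(e,j)
round 2: derive conn(h,d) via R1 from conn(h,e), conn(e,d)
round 2: derive conn(h,j) via R1 from conn(h,e), conn(e,j)
round 2: derive conn(j,d) via R1 from conn(j,e), conn(e,d)
round 2: derive conn(j,j) via R1 from conn(j,e), conn(e,j)
round 2: derive path(d,d) via R3 from path(d,e), path(e,d)
round 2: derive path(d,j) via R3 from path(d,e), path(e,j)
round 2: derive path(e,c) via R3 from path(e,d), path(d,c)
round 2: derive path(g,d) via R3 from path(g,e), path(e,d)
round 2: derive path(g,j) via R3 from path(g,e), path(e,j)
round 2: derive path(h,d) via R3 from path(h,e), path(e,d)
round 2: derive path(h,j) via R3 from path(h,e), path(e,j)
round 2: derive path(j,d) via R3 from path(j,e), path(e,d)
round 2: derive path(j,j) via R3 from path(j,e), path(e,j)
round 3: derive conn(g,c) via R1 from conn(g,d), conn(d,c)
round 3: derive conn(h,c) via R1 from conn(h,d), conn(d,c)
round 3: derive conn(j,c) via R1 from conn(j,d), conn(d,c)
round 3: derive path(g,c) via R3 from path(g,d), path(d,c)
round 3: derive path(h,c) via R3 from path(h,d), path(d,c)
round 3: derive path(j,c) via R3 from path(j,d), path(d,c)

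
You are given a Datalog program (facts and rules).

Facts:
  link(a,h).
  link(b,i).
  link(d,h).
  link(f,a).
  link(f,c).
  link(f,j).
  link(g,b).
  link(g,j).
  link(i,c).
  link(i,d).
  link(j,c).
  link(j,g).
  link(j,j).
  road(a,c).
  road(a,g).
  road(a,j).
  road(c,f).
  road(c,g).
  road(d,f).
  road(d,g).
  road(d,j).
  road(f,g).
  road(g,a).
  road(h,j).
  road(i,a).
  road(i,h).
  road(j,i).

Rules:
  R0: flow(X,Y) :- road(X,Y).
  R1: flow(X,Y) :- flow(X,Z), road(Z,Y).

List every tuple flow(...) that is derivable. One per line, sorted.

round 1: derive flow(a,c) via R0 from road(a,c)
round 1: derive flow(a,g) via R0 from road(a,g)
round 1: derive flow(a,j) via R0 from road(a,j)
round 1: derive flow(c,f) via R0 from road(c,f)
round 1: derive flow(c,g) via R0 from road(c,g)
round 1: derive flow(d,f) via R0 from road(d,f)
round 1: derive flow(d,g) via R0 from road(d,g)
round 1: derive flow(d,j) via R0 from road(d,j)
round 1: derive flow(f,g) via R0 from road(f,g)
round 1: derive flow(g,a) via R0 from road(g,a)
round 1: derive flow(h,j) via R0 from road(h,j)
round 1: derive flow(i,a) via R0 from road(i,a)
round 1: derive flow(i,h) via R0 from road(i,h)
round 1: derive flow(j,i) via R0 from road(j,i)
round 2: derive flow(a,a) via R1 from flow(a,g), road(g,a)
round 2: derive flow(a,f) via R1 from flow(a,c), road(c,f)
round 2: derive flow(a,i) via R1 from flow(a,j), road(j,i)
round 2: derive flow(c,a) via R1 from flow(c,g), road(g,a)
round 2: derive flow(d,a) via R1 from flow(d,g), road(g,a)
round 2: derive flow(d,i) via R1 from flow(d,j), road(j,i)
round 2: derive flow(f,a) via R1 from flow(f,g), road(g,a)
round 2: derive flow(g,c) via R1 from flow(g,a), road(a,c)
round 2: derive flow(g,g) via R1 from flow(g,a), road(a,g)
round 2: derive flow(g,j) via R1 from flow(g,a), road(a,j)
round 2: derive flow(h,i) via R1 from flow(h,j), road(j,i)
round 2: derive flow(i,c) via R1 from flow(i,a), road(a,c)
round 2: derive flow(i,g) via R1 from flow(i,a), road(a,g)
round 2: derive flow(i,j) via R1 from flow(i,a), road(a,j)
round 2: derive flow(j,a) via R1 from flow(j,i), road(i,a)
round 2: derive flow(j,h) via R1 from flow(j,i), road(i,h)
round 3: derive flow(a,h) via R1 from flow(a,i), road(i,h)
round 3: derive flow(c,c) via R1 from flow(c,a), road(a,c)
round 3: derive flow(c,j) via R1 from flow(c,a), road(a,j)
round 3: derive flow(d,c) via R1 from flow(d,a), road(a,c)
round 3: derive flow(d,h) via R1 from flow(d,i), road(i,h)
round 3: derive flow(f,c) via R1 from flow(f,a), road(a,c)
round 3: derive flow(f,j) via R1 from flow(f,a), road(a,j)
round 3: derive flow(g,f) via R1 from flow(g,c), road(c,f)
round 3: derive flow(g,i) via R1 from flow(g,j), road(j,i)
round 3: derive flow(h,a) via R1 from flow(h,i), road(i,a)
round 3: derive flow(h,h) via R1 from flow(h,i), road(i,h)
round 3: derive flow(i,f) via R1 from flow(i,c), road(c,f)
round 3: derive flow(i,i) via R1 from flow(i,j), road(j,i)
round 3: derive flow(j,c) via R1 from flow(j,a), road(a,c)
round 3: derive flow(j,g) via R1 from flow(j,a), road(a,g)
round 3: derive flow(j,j) via R1 from flow(j,a), road(a,j)
round 4: derive flow(c,i) via R1 from flow(c,j), road(j,i)
round 4: derive flow(f,f) via R1 from flow(f,c), road(c,f)
round 4: derive flow(f,i) via R1 from flow(f,j), road(j,i)
round 4: derive flow(g,h) via R1 from flow(g,i), road(i,h)
round 4: derive flow(h,c) via R1 from flow(h,a), road(a,c)
round 4: derive flow(h,g) via R1 from flow(h,a), road(a,g)
round 4: derive flow(j,f) via R1 from flow(j,c), road(c,f)
round 5: derive flow(c,h) via R1 from flow(c,i), road(i,h)
round 5: derive flow(f,h) via R1 from flow(f,i), road(i,h)
round 5: derive flow(h,f) via R1 from flow(h,c), road(c,f)

flow(a,a)
flow(a,c)
flow(a,f)
flow(a,g)
flow(a,h)
flow(a,i)
flow(a,j)
flow(c,a)
flow(c,c)
flow(c,f)
flow(c,g)
flow(c,h)
flow(c,i)
flow(c,j)
flow(d,a)
flow(d,c)
flow(d,f)
flow(d,g)
flow(d,h)
flow(d,i)
flow(d,j)
flow(f,a)
flow(f,c)
flow(f,f)
flow(f,g)
flow(f,h)
flow(f,i)
flow(f,j)
flow(g,a)
flow(g,c)
flow(g,f)
flow(g,g)
flow(g,h)
flow(g,i)
flow(g,j)
flow(h,a)
flow(h,c)
flow(h,f)
flow(h,g)
flow(h,h)
flow(h,i)
flow(h,j)
flow(i,a)
flow(i,c)
flow(i,f)
flow(i,g)
flow(i,h)
flow(i,i)
flow(i,j)
flow(j,a)
flow(j,c)
flow(j,f)
flow(j,g)
flow(j,h)
flow(j,i)
flow(j,j)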